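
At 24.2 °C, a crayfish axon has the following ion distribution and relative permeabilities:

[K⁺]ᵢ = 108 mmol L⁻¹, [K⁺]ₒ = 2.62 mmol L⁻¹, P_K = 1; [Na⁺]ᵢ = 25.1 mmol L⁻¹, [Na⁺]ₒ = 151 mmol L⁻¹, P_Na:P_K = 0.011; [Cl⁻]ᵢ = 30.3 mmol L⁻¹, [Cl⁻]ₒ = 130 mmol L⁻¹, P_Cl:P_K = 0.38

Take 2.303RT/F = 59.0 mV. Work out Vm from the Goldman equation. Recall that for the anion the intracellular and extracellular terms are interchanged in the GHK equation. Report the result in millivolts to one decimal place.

Vm = 59.0 · log₁₀[(Σ P·[cation]ₒ + Σ P·[anion]ᵢ) / (Σ P·[cation]ᵢ + Σ P·[anion]ₒ)]
Numerator = 1×2.62 + 0.011×151 + 0.38×30.3 = 15.8
Denominator = 1×108 + 0.011×25.1 + 0.38×130 = 157.7
Vm = 59.0 · log₁₀(0.10017) = 59.0 × (-0.9992) = -58.96 mV

-59.0 mV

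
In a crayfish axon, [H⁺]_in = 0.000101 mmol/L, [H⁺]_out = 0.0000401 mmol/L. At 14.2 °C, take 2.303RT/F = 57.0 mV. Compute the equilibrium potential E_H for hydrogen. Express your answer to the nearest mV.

E = (57.0/z) · log₁₀([H⁺]_out/[H⁺]_in) with z = +1.
= (57.0/1) · log₁₀(0.0000401/0.000101) = 57.00 · log₁₀(0.397)
= 57.00 · (-0.4012) = -22.87 mV

-23 mV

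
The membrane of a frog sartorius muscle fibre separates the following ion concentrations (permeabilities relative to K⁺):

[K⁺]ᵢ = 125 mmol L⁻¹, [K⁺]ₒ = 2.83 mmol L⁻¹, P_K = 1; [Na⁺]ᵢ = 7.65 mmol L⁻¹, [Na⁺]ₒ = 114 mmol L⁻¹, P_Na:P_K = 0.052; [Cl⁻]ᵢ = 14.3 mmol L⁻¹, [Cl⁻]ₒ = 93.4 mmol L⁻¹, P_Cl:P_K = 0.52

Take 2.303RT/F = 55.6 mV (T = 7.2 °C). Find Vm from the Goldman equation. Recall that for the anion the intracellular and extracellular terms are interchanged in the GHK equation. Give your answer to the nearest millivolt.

Vm = 55.6 · log₁₀[(Σ P·[cation]ₒ + Σ P·[anion]ᵢ) / (Σ P·[cation]ᵢ + Σ P·[anion]ₒ)]
Numerator = 1×2.83 + 0.052×114 + 0.52×14.3 = 16.19
Denominator = 1×125 + 0.052×7.65 + 0.52×93.4 = 174
Vm = 55.6 · log₁₀(0.093087) = 55.6 × (-1.0311) = -57.33 mV

-57 mV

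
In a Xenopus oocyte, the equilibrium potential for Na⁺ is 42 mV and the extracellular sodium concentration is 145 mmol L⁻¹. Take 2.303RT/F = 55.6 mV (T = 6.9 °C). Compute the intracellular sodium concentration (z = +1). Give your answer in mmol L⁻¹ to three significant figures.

Nernst: E = (55.6/1) · log₁₀([out]/[in]), so log₁₀([out]/[in]) = 42.0 × 1 / 55.6 = 0.7554.
[out]/[in] = 10^(0.7554) = 5.694.
[in] = 145 / 5.694 = 25.47 mmol L⁻¹.

25.5 mmol L⁻¹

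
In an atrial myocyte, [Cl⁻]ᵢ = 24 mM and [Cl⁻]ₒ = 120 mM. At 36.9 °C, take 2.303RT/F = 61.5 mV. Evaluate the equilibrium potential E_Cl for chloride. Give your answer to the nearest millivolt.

E = (61.5/z) · log₁₀([Cl⁻]_out/[Cl⁻]_in) with z = -1.
For an anion, dividing by z = -1 reverses the sign.
= (61.5/-1) · log₁₀(120/24) = -61.50 · log₁₀(5)
= -61.50 · (0.6990) = -42.99 mV

-43 mV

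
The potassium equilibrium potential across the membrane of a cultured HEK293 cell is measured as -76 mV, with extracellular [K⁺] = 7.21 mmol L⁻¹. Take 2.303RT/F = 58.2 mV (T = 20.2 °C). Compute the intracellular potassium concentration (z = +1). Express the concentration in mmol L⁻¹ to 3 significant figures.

Nernst: E = (58.2/1) · log₁₀([out]/[in]), so log₁₀([out]/[in]) = -76.0 × 1 / 58.2 = -1.3058.
[out]/[in] = 10^(-1.3058) = 0.04945.
[in] = 7.21 / 0.04945 = 145.8 mmol L⁻¹.

146 mmol L⁻¹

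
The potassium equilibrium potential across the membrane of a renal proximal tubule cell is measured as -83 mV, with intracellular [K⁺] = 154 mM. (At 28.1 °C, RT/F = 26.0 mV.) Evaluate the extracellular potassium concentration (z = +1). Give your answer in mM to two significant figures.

Nernst: E = (26.0/1) · ln([out]/[in]), so ln([out]/[in]) = -83.0 × 1 / 26.0 = -3.1923.
[out]/[in] = e^(-3.1923) = 0.04108.
[out] = 0.04108 × 154 = 6.326 mM.

6.3 mM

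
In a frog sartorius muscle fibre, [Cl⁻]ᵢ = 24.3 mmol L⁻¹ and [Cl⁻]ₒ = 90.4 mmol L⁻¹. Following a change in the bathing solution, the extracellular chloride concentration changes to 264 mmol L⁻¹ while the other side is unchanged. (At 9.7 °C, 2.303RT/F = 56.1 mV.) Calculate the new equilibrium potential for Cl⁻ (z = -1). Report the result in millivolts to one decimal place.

After the shift: [Cl⁻]_out = 264, [Cl⁻]_in = 24.3 mmol L⁻¹.
E_new = (56.1/-1)·log₁₀(264/24.3) = -56.10 · (1.0360) = -58.12 mV

-58.1 mV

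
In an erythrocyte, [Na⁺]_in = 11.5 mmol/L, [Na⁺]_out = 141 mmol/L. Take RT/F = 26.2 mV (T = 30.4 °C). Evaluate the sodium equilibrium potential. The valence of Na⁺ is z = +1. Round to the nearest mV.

66 mV

E = (26.2/z) · ln([Na⁺]_out/[Na⁺]_in) with z = +1.
= (26.2/1) · ln(141/11.5) = 26.20 · ln(12.26)
= 26.20 · (2.5064) = 65.67 mV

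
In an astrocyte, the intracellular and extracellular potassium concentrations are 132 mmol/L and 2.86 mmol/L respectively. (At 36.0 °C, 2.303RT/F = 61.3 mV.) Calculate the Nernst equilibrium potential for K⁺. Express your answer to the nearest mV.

-102 mV

E = (61.3/z) · log₁₀([K⁺]_out/[K⁺]_in) with z = +1.
= (61.3/1) · log₁₀(2.86/132) = 61.30 · log₁₀(0.02167)
= 61.30 · (-1.6642) = -102.02 mV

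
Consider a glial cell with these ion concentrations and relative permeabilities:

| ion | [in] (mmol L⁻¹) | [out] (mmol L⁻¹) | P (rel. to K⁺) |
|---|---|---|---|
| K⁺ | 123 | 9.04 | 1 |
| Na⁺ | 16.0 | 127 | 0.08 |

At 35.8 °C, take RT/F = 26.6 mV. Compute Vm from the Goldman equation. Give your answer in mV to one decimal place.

-49.7 mV

Vm = 26.6 · ln[(Σ P·[cation]ₒ + Σ P·[anion]ᵢ) / (Σ P·[cation]ᵢ + Σ P·[anion]ₒ)]
Numerator = 1×9.04 + 0.08×127 = 19.2
Denominator = 1×123 + 0.08×16.0 = 124.3
Vm = 26.6 · ln(0.15449) = 26.6 × (-1.8676) = -49.68 mV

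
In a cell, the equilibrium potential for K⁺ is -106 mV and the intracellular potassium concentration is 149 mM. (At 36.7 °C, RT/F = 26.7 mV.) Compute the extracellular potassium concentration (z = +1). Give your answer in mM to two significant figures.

Nernst: E = (26.7/1) · ln([out]/[in]), so ln([out]/[in]) = -106.0 × 1 / 26.7 = -3.9700.
[out]/[in] = e^(-3.9700) = 0.01887.
[out] = 0.01887 × 149 = 2.812 mM.

2.8 mM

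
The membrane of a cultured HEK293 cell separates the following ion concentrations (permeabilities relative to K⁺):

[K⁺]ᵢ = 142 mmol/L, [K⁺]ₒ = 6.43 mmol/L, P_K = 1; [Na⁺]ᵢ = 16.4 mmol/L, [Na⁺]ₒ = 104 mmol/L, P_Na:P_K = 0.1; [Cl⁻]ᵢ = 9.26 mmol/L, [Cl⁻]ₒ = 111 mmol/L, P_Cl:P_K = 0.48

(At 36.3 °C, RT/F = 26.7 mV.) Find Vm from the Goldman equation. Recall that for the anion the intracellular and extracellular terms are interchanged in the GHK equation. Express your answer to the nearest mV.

Vm = 26.7 · ln[(Σ P·[cation]ₒ + Σ P·[anion]ᵢ) / (Σ P·[cation]ᵢ + Σ P·[anion]ₒ)]
Numerator = 1×6.43 + 0.1×104 + 0.48×9.26 = 21.27
Denominator = 1×142 + 0.1×16.4 + 0.48×111 = 196.9
Vm = 26.7 · ln(0.10804) = 26.7 × (-2.2253) = -59.41 mV

-59 mV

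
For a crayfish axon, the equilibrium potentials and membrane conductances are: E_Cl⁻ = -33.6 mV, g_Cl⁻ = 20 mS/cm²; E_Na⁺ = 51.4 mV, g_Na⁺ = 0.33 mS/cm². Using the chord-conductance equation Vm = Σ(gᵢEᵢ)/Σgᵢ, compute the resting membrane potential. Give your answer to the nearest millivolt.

Σ gᵢEᵢ = 20·(-33.6) + 0.33·(51.4) = -655.04
Σ gᵢ = 20 + 0.33 = 20.33
Vm = -655.04 / 20.33 = -32.22 mV

-32 mV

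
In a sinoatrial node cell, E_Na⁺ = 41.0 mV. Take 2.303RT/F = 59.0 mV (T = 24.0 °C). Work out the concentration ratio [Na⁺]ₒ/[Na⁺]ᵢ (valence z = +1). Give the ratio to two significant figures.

log₁₀([out]/[in]) = E·z/(59.0) = 41.0 × 1 / 59.0 = 0.6949
[out]/[in] = 10^(0.6949) = 4.954

5.0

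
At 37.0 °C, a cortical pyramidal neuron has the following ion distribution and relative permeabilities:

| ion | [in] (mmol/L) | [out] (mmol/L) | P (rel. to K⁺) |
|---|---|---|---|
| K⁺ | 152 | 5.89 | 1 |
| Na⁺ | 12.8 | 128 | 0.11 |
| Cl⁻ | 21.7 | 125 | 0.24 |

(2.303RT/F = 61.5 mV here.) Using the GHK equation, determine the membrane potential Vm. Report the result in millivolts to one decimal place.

Vm = 61.5 · log₁₀[(Σ P·[cation]ₒ + Σ P·[anion]ᵢ) / (Σ P·[cation]ᵢ + Σ P·[anion]ₒ)]
Numerator = 1×5.89 + 0.11×128 + 0.24×21.7 = 25.18
Denominator = 1×152 + 0.11×12.8 + 0.24×125 = 183.4
Vm = 61.5 · log₁₀(0.13728) = 61.5 × (-0.8624) = -53.04 mV

-53.0 mV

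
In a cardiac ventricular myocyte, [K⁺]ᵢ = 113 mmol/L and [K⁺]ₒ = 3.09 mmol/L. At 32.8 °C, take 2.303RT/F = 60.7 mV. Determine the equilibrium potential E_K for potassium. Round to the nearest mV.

E = (60.7/z) · log₁₀([K⁺]_out/[K⁺]_in) with z = +1.
= (60.7/1) · log₁₀(3.09/113) = 60.70 · log₁₀(0.02735)
= 60.70 · (-1.5631) = -94.88 mV

-95 mV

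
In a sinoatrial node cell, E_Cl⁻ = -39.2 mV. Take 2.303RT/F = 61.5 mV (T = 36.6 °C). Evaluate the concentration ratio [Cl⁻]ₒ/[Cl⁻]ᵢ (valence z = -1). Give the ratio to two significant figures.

4.3

log₁₀([out]/[in]) = E·z/(61.5) = -39.2 × -1 / 61.5 = 0.6374
[out]/[in] = 10^(0.6374) = 4.339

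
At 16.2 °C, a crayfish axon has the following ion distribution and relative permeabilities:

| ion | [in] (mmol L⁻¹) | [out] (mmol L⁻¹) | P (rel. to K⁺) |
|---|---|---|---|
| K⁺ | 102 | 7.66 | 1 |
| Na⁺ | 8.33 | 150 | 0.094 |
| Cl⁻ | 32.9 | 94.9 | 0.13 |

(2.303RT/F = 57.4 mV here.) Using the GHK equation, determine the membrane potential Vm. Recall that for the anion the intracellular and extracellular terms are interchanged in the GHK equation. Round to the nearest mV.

-37 mV

Vm = 57.4 · log₁₀[(Σ P·[cation]ₒ + Σ P·[anion]ᵢ) / (Σ P·[cation]ᵢ + Σ P·[anion]ₒ)]
Numerator = 1×7.66 + 0.094×150 + 0.13×32.9 = 26.04
Denominator = 1×102 + 0.094×8.33 + 0.13×94.9 = 115.1
Vm = 57.4 · log₁₀(0.22617) = 57.4 × (-0.6456) = -37.06 mV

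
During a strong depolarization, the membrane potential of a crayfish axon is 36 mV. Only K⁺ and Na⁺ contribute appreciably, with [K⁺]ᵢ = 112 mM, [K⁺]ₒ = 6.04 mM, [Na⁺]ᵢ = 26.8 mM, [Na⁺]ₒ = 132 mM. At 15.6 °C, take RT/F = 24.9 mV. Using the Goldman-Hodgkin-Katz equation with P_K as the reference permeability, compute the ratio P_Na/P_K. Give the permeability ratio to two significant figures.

26

Let α = P_Na/P_K. GHK: Vm = 24.9·ln[(Kₒ + α·Naₒ)/(Kᵢ + α·Naᵢ)].
e^(Vm/24.9) = e^(36.0/24.9) = 4.2452
So 4.2452·(Kᵢ + α·Naᵢ) = Kₒ + α·Naₒ → α = (4.2452·112.0 − 6.04) / (132.0 − 4.2452·26.8)
α = (475.5 − 6.04) / (132.0 − 113.8) = 469.4/18.23 = 25.75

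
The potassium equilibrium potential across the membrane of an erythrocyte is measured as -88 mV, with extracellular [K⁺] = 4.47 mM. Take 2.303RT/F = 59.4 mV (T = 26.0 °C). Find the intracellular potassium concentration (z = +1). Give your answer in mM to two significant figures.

140 mM

Nernst: E = (59.4/1) · log₁₀([out]/[in]), so log₁₀([out]/[in]) = -88.0 × 1 / 59.4 = -1.4815.
[out]/[in] = 10^(-1.4815) = 0.033.
[in] = 4.47 / 0.033 = 135.5 mM.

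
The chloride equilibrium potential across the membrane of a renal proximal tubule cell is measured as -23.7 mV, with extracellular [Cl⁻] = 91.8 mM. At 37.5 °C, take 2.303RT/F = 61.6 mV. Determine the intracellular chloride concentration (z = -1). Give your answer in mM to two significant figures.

Nernst: E = (61.6/-1) · log₁₀([out]/[in]), so log₁₀([out]/[in]) = -23.7 × -1 / 61.6 = 0.3847.
[out]/[in] = 10^(0.3847) = 2.425.
[in] = 91.8 / 2.425 = 37.85 mM.

38 mM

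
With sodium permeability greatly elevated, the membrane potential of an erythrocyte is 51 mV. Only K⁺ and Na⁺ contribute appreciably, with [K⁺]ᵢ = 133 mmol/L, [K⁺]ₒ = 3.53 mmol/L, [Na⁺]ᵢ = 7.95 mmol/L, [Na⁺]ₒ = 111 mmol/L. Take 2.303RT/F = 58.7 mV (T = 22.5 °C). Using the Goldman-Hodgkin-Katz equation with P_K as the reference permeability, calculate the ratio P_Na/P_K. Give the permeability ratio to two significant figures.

Let α = P_Na/P_K. GHK: Vm = 58.7·log₁₀[(Kₒ + α·Naₒ)/(Kᵢ + α·Naᵢ)].
10^(Vm/58.7) = 10^(51.0/58.7) = 7.3931
So 7.3931·(Kᵢ + α·Naᵢ) = Kₒ + α·Naₒ → α = (7.3931·133.0 − 3.53) / (111.0 − 7.3931·7.95)
α = (983.3 − 3.53) / (111.0 − 58.77) = 979.7/52.23 = 18.76

19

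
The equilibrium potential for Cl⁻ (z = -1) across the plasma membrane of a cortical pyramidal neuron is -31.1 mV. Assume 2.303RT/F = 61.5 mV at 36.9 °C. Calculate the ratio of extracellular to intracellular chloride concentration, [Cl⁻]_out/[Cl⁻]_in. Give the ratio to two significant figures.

log₁₀([out]/[in]) = E·z/(61.5) = -31.1 × -1 / 61.5 = 0.5057
[out]/[in] = 10^(0.5057) = 3.204

3.2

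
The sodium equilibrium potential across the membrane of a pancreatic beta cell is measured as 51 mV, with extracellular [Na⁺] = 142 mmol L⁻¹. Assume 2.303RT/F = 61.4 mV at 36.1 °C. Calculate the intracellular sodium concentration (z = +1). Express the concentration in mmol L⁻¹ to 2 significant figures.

21 mmol L⁻¹

Nernst: E = (61.4/1) · log₁₀([out]/[in]), so log₁₀([out]/[in]) = 51.0 × 1 / 61.4 = 0.8306.
[out]/[in] = 10^(0.8306) = 6.77.
[in] = 142 / 6.77 = 20.97 mmol L⁻¹.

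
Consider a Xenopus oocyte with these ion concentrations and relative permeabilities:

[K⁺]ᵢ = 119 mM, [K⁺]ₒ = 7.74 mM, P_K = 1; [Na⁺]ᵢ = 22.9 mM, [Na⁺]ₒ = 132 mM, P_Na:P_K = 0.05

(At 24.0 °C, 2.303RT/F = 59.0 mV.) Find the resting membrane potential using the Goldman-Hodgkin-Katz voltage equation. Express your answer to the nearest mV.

Vm = 59.0 · log₁₀[(Σ P·[cation]ₒ + Σ P·[anion]ᵢ) / (Σ P·[cation]ᵢ + Σ P·[anion]ₒ)]
Numerator = 1×7.74 + 0.05×132 = 14.34
Denominator = 1×119 + 0.05×22.9 = 120.1
Vm = 59.0 · log₁₀(0.11936) = 59.0 × (-0.9232) = -54.47 mV

-54 mV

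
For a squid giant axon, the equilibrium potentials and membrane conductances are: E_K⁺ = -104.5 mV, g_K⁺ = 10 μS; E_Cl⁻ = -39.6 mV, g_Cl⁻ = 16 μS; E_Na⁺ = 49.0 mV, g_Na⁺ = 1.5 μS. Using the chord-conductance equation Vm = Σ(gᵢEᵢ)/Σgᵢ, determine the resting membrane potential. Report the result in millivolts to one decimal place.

-58.4 mV

Σ gᵢEᵢ = 10·(-104.5) + 16·(-39.6) + 1.5·(49.0) = -1605.10
Σ gᵢ = 10 + 16 + 1.5 = 27.5
Vm = -1605.10 / 27.5 = -58.37 mV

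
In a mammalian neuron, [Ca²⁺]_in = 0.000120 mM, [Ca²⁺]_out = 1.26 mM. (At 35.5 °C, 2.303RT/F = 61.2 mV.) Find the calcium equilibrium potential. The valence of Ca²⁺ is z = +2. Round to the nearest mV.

E = (61.2/z) · log₁₀([Ca²⁺]_out/[Ca²⁺]_in) with z = +2.
= (61.2/2) · log₁₀(1.26/0.000120) = 30.60 · log₁₀(1.05e+04)
= 30.60 · (4.0212) = 123.05 mV

123 mV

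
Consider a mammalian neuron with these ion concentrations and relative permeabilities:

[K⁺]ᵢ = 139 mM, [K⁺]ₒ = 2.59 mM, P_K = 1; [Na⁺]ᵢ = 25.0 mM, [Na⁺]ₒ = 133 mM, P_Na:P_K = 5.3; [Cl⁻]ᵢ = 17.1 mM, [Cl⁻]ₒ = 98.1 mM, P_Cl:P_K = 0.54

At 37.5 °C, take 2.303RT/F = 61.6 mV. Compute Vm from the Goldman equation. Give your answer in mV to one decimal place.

Vm = 61.6 · log₁₀[(Σ P·[cation]ₒ + Σ P·[anion]ᵢ) / (Σ P·[cation]ᵢ + Σ P·[anion]ₒ)]
Numerator = 1×2.59 + 5.3×133 + 0.54×17.1 = 716.7
Denominator = 1×139 + 5.3×25.0 + 0.54×98.1 = 324.5
Vm = 61.6 · log₁₀(2.2089) = 61.6 × (0.3442) = 21.20 mV

21.2 mV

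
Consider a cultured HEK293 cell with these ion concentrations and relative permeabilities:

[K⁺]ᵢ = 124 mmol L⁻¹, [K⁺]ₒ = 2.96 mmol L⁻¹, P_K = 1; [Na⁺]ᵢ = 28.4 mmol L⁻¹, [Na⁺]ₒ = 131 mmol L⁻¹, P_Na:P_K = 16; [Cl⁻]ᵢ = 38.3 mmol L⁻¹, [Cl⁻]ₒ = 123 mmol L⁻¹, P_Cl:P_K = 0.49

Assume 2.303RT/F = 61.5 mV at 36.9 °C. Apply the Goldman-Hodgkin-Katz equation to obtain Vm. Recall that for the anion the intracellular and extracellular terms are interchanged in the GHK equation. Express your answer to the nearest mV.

32 mV

Vm = 61.5 · log₁₀[(Σ P·[cation]ₒ + Σ P·[anion]ᵢ) / (Σ P·[cation]ᵢ + Σ P·[anion]ₒ)]
Numerator = 1×2.96 + 16×131 + 0.49×38.3 = 2118
Denominator = 1×124 + 16×28.4 + 0.49×123 = 638.7
Vm = 61.5 · log₁₀(3.3158) = 61.5 × (0.5206) = 32.02 mV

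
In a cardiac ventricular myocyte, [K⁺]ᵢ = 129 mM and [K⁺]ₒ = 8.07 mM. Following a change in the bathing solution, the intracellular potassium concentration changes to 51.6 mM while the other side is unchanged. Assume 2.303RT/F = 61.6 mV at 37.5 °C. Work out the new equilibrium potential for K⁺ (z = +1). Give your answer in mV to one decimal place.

After the shift: [K⁺]_out = 8.07, [K⁺]_in = 51.6 mM.
E_new = (61.6/1)·log₁₀(8.07/51.6) = 61.60 · (-0.8058) = -49.64 mV

-49.6 mV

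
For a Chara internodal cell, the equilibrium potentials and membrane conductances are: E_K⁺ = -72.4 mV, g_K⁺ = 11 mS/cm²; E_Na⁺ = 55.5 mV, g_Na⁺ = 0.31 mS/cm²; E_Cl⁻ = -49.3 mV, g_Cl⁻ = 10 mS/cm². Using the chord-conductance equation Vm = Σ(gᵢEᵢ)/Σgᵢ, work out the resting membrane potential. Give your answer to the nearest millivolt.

Σ gᵢEᵢ = 11·(-72.4) + 0.31·(55.5) + 10·(-49.3) = -1272.20
Σ gᵢ = 11 + 0.31 + 10 = 21.31
Vm = -1272.20 / 21.31 = -59.70 mV

-60 mV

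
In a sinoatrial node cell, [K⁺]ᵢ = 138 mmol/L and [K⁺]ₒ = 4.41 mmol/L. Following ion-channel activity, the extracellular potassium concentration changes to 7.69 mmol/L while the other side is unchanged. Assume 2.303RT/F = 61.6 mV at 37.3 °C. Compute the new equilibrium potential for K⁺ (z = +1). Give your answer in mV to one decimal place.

After the shift: [K⁺]_out = 7.69, [K⁺]_in = 138 mmol/L.
E_new = (61.6/1)·log₁₀(7.69/138) = 61.60 · (-1.2540) = -77.24 mV

-77.2 mV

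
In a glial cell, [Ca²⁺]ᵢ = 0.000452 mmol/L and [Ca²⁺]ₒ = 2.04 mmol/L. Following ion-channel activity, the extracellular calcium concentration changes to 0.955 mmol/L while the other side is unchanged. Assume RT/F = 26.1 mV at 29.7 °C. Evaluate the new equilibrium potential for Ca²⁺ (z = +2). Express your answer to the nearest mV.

After the shift: [Ca²⁺]_out = 0.955, [Ca²⁺]_in = 0.000452 mmol/L.
E_new = (26.1/2)·ln(0.955/0.000452) = 13.05 · (7.6558) = 99.91 mV

100 mV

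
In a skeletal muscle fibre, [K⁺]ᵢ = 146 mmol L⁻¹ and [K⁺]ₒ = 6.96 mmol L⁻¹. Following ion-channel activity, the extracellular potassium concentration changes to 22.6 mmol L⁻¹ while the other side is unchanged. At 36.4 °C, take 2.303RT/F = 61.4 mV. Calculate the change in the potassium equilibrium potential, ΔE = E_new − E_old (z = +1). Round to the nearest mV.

E_old = (61.4/1)·log₁₀(6.96/146) = -81.16 mV
E_new = (61.4/1)·log₁₀(22.6/146) = -49.75 mV
ΔE = -49.75 − (-81.16) = 31.41 mV

31 mV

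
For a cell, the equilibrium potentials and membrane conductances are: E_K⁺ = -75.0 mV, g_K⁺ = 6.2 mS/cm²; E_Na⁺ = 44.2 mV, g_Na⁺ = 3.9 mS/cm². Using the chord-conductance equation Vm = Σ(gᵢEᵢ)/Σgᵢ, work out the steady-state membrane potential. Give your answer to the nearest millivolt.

-29 mV

Σ gᵢEᵢ = 6.2·(-75.0) + 3.9·(44.2) = -292.62
Σ gᵢ = 6.2 + 3.9 = 10.1
Vm = -292.62 / 10.1 = -28.97 mV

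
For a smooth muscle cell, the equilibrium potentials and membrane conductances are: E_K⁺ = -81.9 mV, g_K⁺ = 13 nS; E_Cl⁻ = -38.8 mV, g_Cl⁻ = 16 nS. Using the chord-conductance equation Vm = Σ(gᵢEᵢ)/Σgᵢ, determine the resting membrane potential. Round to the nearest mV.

-58 mV

Σ gᵢEᵢ = 13·(-81.9) + 16·(-38.8) = -1685.50
Σ gᵢ = 13 + 16 = 29
Vm = -1685.50 / 29 = -58.12 mV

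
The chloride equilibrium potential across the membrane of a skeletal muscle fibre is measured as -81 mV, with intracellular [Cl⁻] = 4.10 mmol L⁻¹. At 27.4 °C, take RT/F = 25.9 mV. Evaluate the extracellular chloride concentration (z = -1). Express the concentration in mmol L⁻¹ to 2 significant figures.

94 mmol L⁻¹

Nernst: E = (25.9/-1) · ln([out]/[in]), so ln([out]/[in]) = -81.0 × -1 / 25.9 = 3.1274.
[out]/[in] = e^(3.1274) = 22.81.
[out] = 22.81 × 4.10 = 93.54 mmol L⁻¹.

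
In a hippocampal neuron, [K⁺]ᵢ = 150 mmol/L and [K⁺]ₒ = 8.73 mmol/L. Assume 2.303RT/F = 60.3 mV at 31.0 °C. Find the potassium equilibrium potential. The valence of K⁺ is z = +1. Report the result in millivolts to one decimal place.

-74.5 mV

E = (60.3/z) · log₁₀([K⁺]_out/[K⁺]_in) with z = +1.
= (60.3/1) · log₁₀(8.73/150) = 60.30 · log₁₀(0.0582)
= 60.30 · (-1.2351) = -74.48 mV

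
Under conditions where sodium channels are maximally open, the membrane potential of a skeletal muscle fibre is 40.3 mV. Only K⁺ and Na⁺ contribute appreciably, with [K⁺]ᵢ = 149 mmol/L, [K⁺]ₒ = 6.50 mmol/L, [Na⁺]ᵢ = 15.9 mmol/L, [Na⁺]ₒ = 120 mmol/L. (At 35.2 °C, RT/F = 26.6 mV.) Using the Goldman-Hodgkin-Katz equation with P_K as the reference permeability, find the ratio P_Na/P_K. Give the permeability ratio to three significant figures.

14.1

Let α = P_Na/P_K. GHK: Vm = 26.6·ln[(Kₒ + α·Naₒ)/(Kᵢ + α·Naᵢ)].
e^(Vm/26.6) = e^(40.3/26.6) = 4.5496
So 4.5496·(Kᵢ + α·Naᵢ) = Kₒ + α·Naₒ → α = (4.5496·149.0 − 6.5) / (120.0 − 4.5496·15.9)
α = (677.9 − 6.5) / (120.0 − 72.34) = 671.4/47.66 = 14.09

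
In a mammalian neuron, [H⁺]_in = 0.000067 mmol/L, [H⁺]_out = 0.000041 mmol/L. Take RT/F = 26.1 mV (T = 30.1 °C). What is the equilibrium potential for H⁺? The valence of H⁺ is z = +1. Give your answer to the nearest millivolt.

-13 mV

E = (26.1/z) · ln([H⁺]_out/[H⁺]_in) with z = +1.
= (26.1/1) · ln(0.000041/0.000067) = 26.10 · ln(0.6119)
= 26.10 · (-0.4911) = -12.82 mV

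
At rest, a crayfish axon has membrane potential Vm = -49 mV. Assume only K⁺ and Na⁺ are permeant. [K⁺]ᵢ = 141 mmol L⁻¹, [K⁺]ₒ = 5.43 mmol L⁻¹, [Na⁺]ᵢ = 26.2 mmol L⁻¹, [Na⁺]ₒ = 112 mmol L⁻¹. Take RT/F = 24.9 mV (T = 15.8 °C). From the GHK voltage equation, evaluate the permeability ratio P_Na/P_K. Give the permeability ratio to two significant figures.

Let α = P_Na/P_K. GHK: Vm = 24.9·ln[(Kₒ + α·Naₒ)/(Kᵢ + α·Naᵢ)].
e^(Vm/24.9) = e^(-49.0/24.9) = 0.13975
So 0.13975·(Kᵢ + α·Naᵢ) = Kₒ + α·Naₒ → α = (0.13975·141.0 − 5.43) / (112.0 − 0.13975·26.2)
α = (19.71 − 5.43) / (112.0 − 3.662) = 14.28/108.3 = 0.1318

0.13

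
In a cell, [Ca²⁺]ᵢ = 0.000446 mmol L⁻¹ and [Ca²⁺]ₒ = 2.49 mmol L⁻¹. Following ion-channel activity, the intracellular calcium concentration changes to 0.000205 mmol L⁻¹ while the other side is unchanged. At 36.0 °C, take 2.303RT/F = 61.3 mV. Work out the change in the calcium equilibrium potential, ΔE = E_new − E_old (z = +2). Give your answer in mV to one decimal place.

E_old = (61.3/2)·log₁₀(2.49/0.000446) = 114.84 mV
E_new = (61.3/2)·log₁₀(2.49/0.000205) = 125.19 mV
ΔE = 125.19 − (114.84) = 10.35 mV

10.3 mV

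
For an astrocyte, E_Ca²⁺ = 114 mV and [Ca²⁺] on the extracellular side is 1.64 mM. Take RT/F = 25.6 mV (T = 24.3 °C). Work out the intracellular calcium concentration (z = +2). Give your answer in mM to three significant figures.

Nernst: E = (25.6/2) · ln([out]/[in]), so ln([out]/[in]) = 114.0 × 2 / 25.6 = 8.9062.
[out]/[in] = e^(8.9062) = 7378.
[in] = 1.64 / 7378 = 0.0002223 mM.

0.000222 mM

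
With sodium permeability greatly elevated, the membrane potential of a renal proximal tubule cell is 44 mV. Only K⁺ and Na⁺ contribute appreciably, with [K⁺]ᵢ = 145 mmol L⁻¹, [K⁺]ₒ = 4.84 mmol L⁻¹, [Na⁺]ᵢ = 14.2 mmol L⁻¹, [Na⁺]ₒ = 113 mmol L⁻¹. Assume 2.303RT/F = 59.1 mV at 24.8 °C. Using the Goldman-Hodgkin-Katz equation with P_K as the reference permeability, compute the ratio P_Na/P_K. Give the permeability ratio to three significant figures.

Let α = P_Na/P_K. GHK: Vm = 59.1·log₁₀[(Kₒ + α·Naₒ)/(Kᵢ + α·Naᵢ)].
10^(Vm/59.1) = 10^(44.0/59.1) = 5.5527
So 5.5527·(Kᵢ + α·Naᵢ) = Kₒ + α·Naₒ → α = (5.5527·145.0 − 4.84) / (113.0 − 5.5527·14.2)
α = (805.1 − 4.84) / (113.0 − 78.85) = 800.3/34.15 = 23.43

23.4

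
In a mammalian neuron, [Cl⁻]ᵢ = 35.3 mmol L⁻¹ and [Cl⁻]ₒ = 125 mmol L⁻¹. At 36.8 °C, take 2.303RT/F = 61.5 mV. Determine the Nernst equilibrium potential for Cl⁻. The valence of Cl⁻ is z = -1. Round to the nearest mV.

E = (61.5/z) · log₁₀([Cl⁻]_out/[Cl⁻]_in) with z = -1.
For an anion, dividing by z = -1 reverses the sign.
= (61.5/-1) · log₁₀(125/35.3) = -61.50 · log₁₀(3.541)
= -61.50 · (0.5491) = -33.77 mV

-34 mV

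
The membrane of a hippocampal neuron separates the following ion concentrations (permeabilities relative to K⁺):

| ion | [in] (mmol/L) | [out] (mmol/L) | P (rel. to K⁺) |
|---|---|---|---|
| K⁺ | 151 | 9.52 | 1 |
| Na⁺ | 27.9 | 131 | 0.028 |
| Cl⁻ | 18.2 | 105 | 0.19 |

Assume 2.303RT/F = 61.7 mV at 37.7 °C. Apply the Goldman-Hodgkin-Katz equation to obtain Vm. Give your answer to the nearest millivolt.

-63 mV

Vm = 61.7 · log₁₀[(Σ P·[cation]ₒ + Σ P·[anion]ᵢ) / (Σ P·[cation]ᵢ + Σ P·[anion]ₒ)]
Numerator = 1×9.52 + 0.028×131 + 0.19×18.2 = 16.65
Denominator = 1×151 + 0.028×27.9 + 0.19×105 = 171.7
Vm = 61.7 · log₁₀(0.096931) = 61.7 × (-1.0135) = -62.54 mV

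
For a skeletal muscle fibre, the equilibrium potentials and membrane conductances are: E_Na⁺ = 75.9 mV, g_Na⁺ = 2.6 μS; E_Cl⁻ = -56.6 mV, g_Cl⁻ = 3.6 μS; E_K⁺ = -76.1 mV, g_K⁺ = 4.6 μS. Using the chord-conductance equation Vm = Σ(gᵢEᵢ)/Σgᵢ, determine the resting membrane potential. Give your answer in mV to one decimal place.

-33.0 mV

Σ gᵢEᵢ = 2.6·(75.9) + 3.6·(-56.6) + 4.6·(-76.1) = -356.48
Σ gᵢ = 2.6 + 3.6 + 4.6 = 10.8
Vm = -356.48 / 10.8 = -33.01 mV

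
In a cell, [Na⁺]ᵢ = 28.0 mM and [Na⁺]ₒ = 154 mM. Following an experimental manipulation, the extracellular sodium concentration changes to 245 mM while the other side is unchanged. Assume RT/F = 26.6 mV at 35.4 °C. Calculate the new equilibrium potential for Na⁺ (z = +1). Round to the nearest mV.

58 mV

After the shift: [Na⁺]_out = 245, [Na⁺]_in = 28.0 mM.
E_new = (26.6/1)·ln(245/28.0) = 26.60 · (2.1691) = 57.70 mV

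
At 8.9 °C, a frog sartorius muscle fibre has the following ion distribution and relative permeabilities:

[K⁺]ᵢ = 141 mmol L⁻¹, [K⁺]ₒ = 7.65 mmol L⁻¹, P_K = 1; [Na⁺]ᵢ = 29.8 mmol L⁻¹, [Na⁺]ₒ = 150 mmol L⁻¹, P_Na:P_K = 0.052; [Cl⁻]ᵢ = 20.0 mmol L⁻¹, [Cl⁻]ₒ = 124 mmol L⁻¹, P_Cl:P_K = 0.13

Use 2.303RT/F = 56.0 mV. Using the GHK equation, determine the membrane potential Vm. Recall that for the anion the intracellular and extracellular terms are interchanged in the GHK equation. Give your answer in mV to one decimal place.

Vm = 56.0 · log₁₀[(Σ P·[cation]ₒ + Σ P·[anion]ᵢ) / (Σ P·[cation]ᵢ + Σ P·[anion]ₒ)]
Numerator = 1×7.65 + 0.052×150 + 0.13×20.0 = 18.05
Denominator = 1×141 + 0.052×29.8 + 0.13×124 = 158.7
Vm = 56.0 · log₁₀(0.11376) = 56.0 × (-0.9440) = -52.86 mV

-52.9 mV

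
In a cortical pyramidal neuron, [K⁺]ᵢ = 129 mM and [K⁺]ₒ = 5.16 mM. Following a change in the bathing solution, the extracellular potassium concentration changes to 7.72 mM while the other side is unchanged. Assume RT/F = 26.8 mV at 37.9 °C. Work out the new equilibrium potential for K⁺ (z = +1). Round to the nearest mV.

-75 mV

After the shift: [K⁺]_out = 7.72, [K⁺]_in = 129 mM.
E_new = (26.8/1)·ln(7.72/129) = 26.80 · (-2.8160) = -75.47 mV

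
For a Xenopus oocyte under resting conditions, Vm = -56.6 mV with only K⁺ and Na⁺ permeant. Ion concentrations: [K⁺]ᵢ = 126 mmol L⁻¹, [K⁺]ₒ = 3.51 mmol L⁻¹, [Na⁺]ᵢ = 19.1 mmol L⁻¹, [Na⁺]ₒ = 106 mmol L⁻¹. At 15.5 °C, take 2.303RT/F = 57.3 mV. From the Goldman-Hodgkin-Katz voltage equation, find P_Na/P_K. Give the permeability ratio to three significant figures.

0.0908

Let α = P_Na/P_K. GHK: Vm = 57.3·log₁₀[(Kₒ + α·Naₒ)/(Kᵢ + α·Naᵢ)].
10^(Vm/57.3) = 10^(-56.6/57.3) = 0.10285
So 0.10285·(Kᵢ + α·Naᵢ) = Kₒ + α·Naₒ → α = (0.10285·126.0 − 3.51) / (106.0 − 0.10285·19.1)
α = (12.96 − 3.51) / (106.0 − 1.964) = 9.449/104 = 0.09083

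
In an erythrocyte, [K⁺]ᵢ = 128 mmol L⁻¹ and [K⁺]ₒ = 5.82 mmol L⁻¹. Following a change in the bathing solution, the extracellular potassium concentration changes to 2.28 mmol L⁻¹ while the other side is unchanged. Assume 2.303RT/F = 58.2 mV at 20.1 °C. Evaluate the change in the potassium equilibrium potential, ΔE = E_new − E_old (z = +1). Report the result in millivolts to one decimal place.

-23.7 mV

E_old = (58.2/1)·log₁₀(5.82/128) = -78.12 mV
E_new = (58.2/1)·log₁₀(2.28/128) = -101.81 mV
ΔE = -101.81 − (-78.12) = -23.69 mV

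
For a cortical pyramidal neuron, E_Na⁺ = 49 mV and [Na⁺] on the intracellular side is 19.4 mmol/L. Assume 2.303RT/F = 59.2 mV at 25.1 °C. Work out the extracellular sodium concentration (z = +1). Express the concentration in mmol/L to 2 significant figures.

130 mmol/L

Nernst: E = (59.2/1) · log₁₀([out]/[in]), so log₁₀([out]/[in]) = 49.0 × 1 / 59.2 = 0.8277.
[out]/[in] = 10^(0.8277) = 6.725.
[out] = 6.725 × 19.4 = 130.5 mmol/L.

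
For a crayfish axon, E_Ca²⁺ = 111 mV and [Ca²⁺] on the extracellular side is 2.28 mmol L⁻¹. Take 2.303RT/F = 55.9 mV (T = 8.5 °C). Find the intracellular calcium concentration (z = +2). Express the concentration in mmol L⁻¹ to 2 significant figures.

0.00024 mmol L⁻¹

Nernst: E = (55.9/2) · log₁₀([out]/[in]), so log₁₀([out]/[in]) = 111.0 × 2 / 55.9 = 3.9714.
[out]/[in] = 10^(3.9714) = 9362.
[in] = 2.28 / 9362 = 0.0002435 mmol L⁻¹.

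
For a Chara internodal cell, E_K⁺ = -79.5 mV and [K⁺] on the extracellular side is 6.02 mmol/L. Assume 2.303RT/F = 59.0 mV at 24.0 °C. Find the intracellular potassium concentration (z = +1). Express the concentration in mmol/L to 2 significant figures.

130 mmol/L

Nernst: E = (59.0/1) · log₁₀([out]/[in]), so log₁₀([out]/[in]) = -79.5 × 1 / 59.0 = -1.3475.
[out]/[in] = 10^(-1.3475) = 0.04493.
[in] = 6.02 / 0.04493 = 134 mmol/L.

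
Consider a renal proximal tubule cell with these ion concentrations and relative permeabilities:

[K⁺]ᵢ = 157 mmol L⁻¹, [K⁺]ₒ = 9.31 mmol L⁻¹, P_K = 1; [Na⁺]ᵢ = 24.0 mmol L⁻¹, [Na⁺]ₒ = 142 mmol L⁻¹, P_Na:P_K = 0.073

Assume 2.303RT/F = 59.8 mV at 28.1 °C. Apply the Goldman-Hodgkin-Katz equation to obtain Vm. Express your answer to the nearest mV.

-54 mV

Vm = 59.8 · log₁₀[(Σ P·[cation]ₒ + Σ P·[anion]ᵢ) / (Σ P·[cation]ᵢ + Σ P·[anion]ₒ)]
Numerator = 1×9.31 + 0.073×142 = 19.68
Denominator = 1×157 + 0.073×24.0 = 158.8
Vm = 59.8 · log₁₀(0.12394) = 59.8 × (-0.9068) = -54.23 mV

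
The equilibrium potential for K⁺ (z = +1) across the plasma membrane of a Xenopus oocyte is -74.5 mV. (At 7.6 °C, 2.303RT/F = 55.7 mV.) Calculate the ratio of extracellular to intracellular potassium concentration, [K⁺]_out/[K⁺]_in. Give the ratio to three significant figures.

log₁₀([out]/[in]) = E·z/(55.7) = -74.5 × 1 / 55.7 = -1.3375
[out]/[in] = 10^(-1.3375) = 0.04597

0.0460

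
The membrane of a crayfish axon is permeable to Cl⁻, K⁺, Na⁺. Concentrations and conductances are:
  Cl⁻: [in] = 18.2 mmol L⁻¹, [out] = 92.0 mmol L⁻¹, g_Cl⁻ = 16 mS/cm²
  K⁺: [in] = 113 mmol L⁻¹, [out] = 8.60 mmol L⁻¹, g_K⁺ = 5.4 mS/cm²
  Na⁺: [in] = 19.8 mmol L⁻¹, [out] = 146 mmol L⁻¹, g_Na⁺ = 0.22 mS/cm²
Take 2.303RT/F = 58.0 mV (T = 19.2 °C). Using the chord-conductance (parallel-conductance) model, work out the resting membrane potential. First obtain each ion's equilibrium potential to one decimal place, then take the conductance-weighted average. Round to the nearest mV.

-46 mV

E_Cl⁻ = (58.0/-1)·log₁₀(92.0/18.2) = -40.8 mV
E_K⁺ = (58.0/1)·log₁₀(8.60/113) = -64.9 mV
E_Na⁺ = (58.0/1)·log₁₀(146/19.8) = 50.3 mV
Vm = (Σ gᵢEᵢ)/(Σ gᵢ) = (16·-40.8 + 5.4·-64.9 + 0.22·50.3) / (16 + 5.4 + 0.22)
= -992.19 / 21.62 = -45.89 mV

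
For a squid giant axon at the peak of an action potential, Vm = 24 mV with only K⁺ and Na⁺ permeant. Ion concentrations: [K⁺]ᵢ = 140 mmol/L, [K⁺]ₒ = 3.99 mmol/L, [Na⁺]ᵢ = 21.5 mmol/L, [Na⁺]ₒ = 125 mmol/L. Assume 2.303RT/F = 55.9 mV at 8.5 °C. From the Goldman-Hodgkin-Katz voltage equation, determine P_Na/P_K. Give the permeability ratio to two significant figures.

5.5

Let α = P_Na/P_K. GHK: Vm = 55.9·log₁₀[(Kₒ + α·Naₒ)/(Kᵢ + α·Naᵢ)].
10^(Vm/55.9) = 10^(24.0/55.9) = 2.6874
So 2.6874·(Kᵢ + α·Naᵢ) = Kₒ + α·Naₒ → α = (2.6874·140.0 − 3.99) / (125.0 − 2.6874·21.5)
α = (376.2 − 3.99) / (125.0 − 57.78) = 372.3/67.22 = 5.538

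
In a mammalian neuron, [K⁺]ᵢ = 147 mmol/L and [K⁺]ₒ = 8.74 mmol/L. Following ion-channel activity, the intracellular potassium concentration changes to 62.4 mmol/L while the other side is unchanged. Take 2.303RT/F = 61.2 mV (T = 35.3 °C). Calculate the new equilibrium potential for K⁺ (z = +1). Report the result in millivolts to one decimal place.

-52.2 mV

After the shift: [K⁺]_out = 8.74, [K⁺]_in = 62.4 mmol/L.
E_new = (61.2/1)·log₁₀(8.74/62.4) = 61.20 · (-0.8537) = -52.24 mV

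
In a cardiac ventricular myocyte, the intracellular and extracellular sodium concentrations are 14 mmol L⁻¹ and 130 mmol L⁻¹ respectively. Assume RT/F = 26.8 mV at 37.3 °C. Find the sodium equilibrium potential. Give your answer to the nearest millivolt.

E = (26.8/z) · ln([Na⁺]_out/[Na⁺]_in) with z = +1.
= (26.8/1) · ln(130/14) = 26.80 · ln(9.286)
= 26.80 · (2.2285) = 59.72 mV

60 mV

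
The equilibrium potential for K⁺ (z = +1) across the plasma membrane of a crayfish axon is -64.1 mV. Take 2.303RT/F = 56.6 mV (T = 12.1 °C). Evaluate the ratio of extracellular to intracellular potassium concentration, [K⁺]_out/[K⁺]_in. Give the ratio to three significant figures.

0.0737

log₁₀([out]/[in]) = E·z/(56.6) = -64.1 × 1 / 56.6 = -1.1325
[out]/[in] = 10^(-1.1325) = 0.0737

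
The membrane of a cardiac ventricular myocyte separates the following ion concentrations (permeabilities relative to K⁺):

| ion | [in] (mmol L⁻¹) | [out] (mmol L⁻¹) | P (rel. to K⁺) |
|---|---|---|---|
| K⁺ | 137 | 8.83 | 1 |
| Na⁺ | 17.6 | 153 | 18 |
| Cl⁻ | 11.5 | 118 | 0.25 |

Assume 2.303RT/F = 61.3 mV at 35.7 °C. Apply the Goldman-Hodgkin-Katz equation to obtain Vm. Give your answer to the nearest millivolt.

Vm = 61.3 · log₁₀[(Σ P·[cation]ₒ + Σ P·[anion]ᵢ) / (Σ P·[cation]ᵢ + Σ P·[anion]ₒ)]
Numerator = 1×8.83 + 18×153 + 0.25×11.5 = 2766
Denominator = 1×137 + 18×17.6 + 0.25×118 = 483.3
Vm = 61.3 · log₁₀(5.7225) = 61.3 × (0.7576) = 46.44 mV

46 mV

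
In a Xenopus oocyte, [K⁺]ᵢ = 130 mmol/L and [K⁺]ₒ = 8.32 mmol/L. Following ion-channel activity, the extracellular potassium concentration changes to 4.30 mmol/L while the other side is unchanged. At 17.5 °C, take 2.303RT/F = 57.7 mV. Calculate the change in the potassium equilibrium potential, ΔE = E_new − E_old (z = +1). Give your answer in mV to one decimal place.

-16.5 mV

E_old = (57.7/1)·log₁₀(8.32/130) = -68.88 mV
E_new = (57.7/1)·log₁₀(4.30/130) = -85.42 mV
ΔE = -85.42 − (-68.88) = -16.54 mV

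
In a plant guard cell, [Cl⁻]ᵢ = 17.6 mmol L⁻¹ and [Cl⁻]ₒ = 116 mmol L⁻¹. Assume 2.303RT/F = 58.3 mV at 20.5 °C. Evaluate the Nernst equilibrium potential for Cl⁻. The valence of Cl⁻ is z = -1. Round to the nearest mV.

-48 mV

E = (58.3/z) · log₁₀([Cl⁻]_out/[Cl⁻]_in) with z = -1.
For an anion, dividing by z = -1 reverses the sign.
= (58.3/-1) · log₁₀(116/17.6) = -58.30 · log₁₀(6.591)
= -58.30 · (0.8189) = -47.74 mV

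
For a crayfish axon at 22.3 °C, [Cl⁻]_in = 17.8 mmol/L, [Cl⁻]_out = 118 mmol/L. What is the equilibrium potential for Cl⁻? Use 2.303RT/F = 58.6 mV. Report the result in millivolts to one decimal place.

-48.1 mV

E = (58.6/z) · log₁₀([Cl⁻]_out/[Cl⁻]_in) with z = -1.
For an anion, dividing by z = -1 reverses the sign.
= (58.6/-1) · log₁₀(118/17.8) = -58.60 · log₁₀(6.629)
= -58.60 · (0.8215) = -48.14 mV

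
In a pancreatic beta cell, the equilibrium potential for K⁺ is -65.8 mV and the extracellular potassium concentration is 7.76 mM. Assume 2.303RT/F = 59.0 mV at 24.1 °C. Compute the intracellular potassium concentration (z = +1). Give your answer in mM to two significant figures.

Nernst: E = (59.0/1) · log₁₀([out]/[in]), so log₁₀([out]/[in]) = -65.8 × 1 / 59.0 = -1.1153.
[out]/[in] = 10^(-1.1153) = 0.07669.
[in] = 7.76 / 0.07669 = 101.2 mM.

100 mM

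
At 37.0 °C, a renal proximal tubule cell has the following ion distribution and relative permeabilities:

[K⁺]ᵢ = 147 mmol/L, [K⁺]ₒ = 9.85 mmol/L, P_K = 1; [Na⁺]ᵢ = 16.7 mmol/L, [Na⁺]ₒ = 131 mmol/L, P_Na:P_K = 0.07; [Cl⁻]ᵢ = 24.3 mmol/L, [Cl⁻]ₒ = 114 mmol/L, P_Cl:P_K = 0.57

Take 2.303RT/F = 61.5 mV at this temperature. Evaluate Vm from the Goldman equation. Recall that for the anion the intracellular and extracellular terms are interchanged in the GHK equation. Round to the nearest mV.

Vm = 61.5 · log₁₀[(Σ P·[cation]ₒ + Σ P·[anion]ᵢ) / (Σ P·[cation]ᵢ + Σ P·[anion]ₒ)]
Numerator = 1×9.85 + 0.07×131 + 0.57×24.3 = 32.87
Denominator = 1×147 + 0.07×16.7 + 0.57×114 = 213.1
Vm = 61.5 · log₁₀(0.15422) = 61.5 × (-0.8119) = -49.93 mV

-50 mV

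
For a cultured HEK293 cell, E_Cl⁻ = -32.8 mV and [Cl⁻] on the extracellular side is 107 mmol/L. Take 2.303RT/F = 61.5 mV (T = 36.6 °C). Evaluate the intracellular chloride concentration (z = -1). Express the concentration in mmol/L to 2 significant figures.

Nernst: E = (61.5/-1) · log₁₀([out]/[in]), so log₁₀([out]/[in]) = -32.8 × -1 / 61.5 = 0.5333.
[out]/[in] = 10^(0.5333) = 3.415.
[in] = 107 / 3.415 = 31.34 mmol/L.

31 mmol/L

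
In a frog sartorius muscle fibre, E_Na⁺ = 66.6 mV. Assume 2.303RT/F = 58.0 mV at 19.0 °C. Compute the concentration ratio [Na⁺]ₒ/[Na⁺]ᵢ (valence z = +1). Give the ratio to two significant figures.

14

log₁₀([out]/[in]) = E·z/(58.0) = 66.6 × 1 / 58.0 = 1.1483
[out]/[in] = 10^(1.1483) = 14.07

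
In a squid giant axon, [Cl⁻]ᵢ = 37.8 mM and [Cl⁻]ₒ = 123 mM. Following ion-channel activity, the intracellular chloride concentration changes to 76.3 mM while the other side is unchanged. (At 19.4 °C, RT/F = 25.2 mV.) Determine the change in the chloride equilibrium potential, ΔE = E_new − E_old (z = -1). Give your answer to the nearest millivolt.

E_old = (25.2/-1)·ln(123/37.8) = -29.73 mV
E_new = (25.2/-1)·ln(123/76.3) = -12.03 mV
ΔE = -12.03 − (-29.73) = 17.70 mV

18 mV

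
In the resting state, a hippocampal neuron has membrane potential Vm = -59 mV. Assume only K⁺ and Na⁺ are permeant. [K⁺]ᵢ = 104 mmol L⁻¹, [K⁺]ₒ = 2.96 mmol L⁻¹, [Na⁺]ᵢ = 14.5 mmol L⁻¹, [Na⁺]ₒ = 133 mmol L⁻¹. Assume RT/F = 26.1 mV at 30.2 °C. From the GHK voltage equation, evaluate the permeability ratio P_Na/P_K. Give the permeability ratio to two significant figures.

Let α = P_Na/P_K. GHK: Vm = 26.1·ln[(Kₒ + α·Naₒ)/(Kᵢ + α·Naᵢ)].
e^(Vm/26.1) = e^(-59.0/26.1) = 0.10429
So 0.10429·(Kᵢ + α·Naᵢ) = Kₒ + α·Naₒ → α = (0.10429·104.0 − 2.96) / (133.0 − 0.10429·14.5)
α = (10.85 − 2.96) / (133.0 − 1.512) = 7.887/131.5 = 0.05998

0.060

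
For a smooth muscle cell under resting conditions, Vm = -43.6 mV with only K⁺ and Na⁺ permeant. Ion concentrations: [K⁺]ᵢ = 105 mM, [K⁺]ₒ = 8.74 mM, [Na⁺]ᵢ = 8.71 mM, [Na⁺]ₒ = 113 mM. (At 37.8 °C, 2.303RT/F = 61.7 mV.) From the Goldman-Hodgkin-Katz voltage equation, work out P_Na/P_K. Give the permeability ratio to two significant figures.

0.11

Let α = P_Na/P_K. GHK: Vm = 61.7·log₁₀[(Kₒ + α·Naₒ)/(Kᵢ + α·Naᵢ)].
10^(Vm/61.7) = 10^(-43.6/61.7) = 0.1965
So 0.1965·(Kᵢ + α·Naᵢ) = Kₒ + α·Naₒ → α = (0.1965·105.0 − 8.74) / (113.0 − 0.1965·8.71)
α = (20.63 − 8.74) / (113.0 − 1.711) = 11.89/111.3 = 0.1069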